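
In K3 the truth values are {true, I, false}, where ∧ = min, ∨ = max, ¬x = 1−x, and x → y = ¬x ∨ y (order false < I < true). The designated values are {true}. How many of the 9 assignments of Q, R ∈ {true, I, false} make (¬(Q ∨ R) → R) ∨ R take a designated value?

5

Of the 9 assignments, 5 give a value in {true}.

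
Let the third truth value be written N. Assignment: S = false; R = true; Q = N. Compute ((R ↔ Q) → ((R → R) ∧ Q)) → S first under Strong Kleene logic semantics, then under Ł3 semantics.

N; false

In Strong Kleene logic: R ↔ Q = true ↔ N = N
R → R = true → true = true
(R → R) ∧ Q = true ∧ N = N
(R ↔ Q) → ((R → R) ∧ Q) = N → N = N  [¬N ∨ N]
((R ↔ Q) → ((R → R) ∧ Q)) → S = N → false = N
In Ł3: R ↔ Q = true ↔ N = N  [1 − |1−½|]
R → R = true → true = true
(R → R) ∧ Q = true ∧ N = N
(R ↔ Q) → ((R → R) ∧ Q) = N → N = true
((R ↔ Q) → ((R → R) ∧ Q)) → S = true → false = false
They differ because Strong Kleene logic and Ł3 treat N differently under implication.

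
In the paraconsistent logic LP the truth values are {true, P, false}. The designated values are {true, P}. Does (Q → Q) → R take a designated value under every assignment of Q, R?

No

Countermodel: Q=true, R=false gives false, which is not designated.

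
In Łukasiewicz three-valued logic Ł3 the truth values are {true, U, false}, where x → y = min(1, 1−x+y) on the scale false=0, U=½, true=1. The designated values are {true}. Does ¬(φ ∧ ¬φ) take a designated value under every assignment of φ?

Countermodel: φ=U gives U, which is not designated.

No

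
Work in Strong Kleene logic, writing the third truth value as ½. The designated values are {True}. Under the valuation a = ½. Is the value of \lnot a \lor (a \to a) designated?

\lnot a = \lnot ½ = ½
a \to a = ½ \to ½ = ½  [\lnot ½ \lor ½]
\lnot a \lor (a \to a) = ½ \lor ½ = ½
½ ∉ {True}.

No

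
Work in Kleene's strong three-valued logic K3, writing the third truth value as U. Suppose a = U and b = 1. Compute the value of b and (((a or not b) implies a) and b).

U

not b = not 1 = 0
a or not b = U or 0 = U
(a or not b) implies a = U implies U = U  [not U or U]
((a or not b) implies a) and b = U and 1 = U
b and (((a or not b) implies a) and b) = 1 and U = U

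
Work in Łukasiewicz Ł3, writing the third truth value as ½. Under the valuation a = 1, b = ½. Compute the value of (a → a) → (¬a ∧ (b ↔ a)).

0

a → a = 1 → 1 = 1
¬a = ¬1 = 0
b ↔ a = ½ ↔ 1 = ½  [1 − |½−1|]
¬a ∧ (b ↔ a) = 0 ∧ ½ = 0
(a → a) → (¬a ∧ (b ↔ a)) = 1 → 0 = 0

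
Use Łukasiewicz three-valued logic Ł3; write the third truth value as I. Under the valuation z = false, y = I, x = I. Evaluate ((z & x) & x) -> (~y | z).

true

z & x = false & I = false
(z & x) & x = false & I = false
~y = ~I = I
~y | z = I | false = I
((z & x) & x) -> (~y | z) = false -> I = true  [min(1, 1−0+½)]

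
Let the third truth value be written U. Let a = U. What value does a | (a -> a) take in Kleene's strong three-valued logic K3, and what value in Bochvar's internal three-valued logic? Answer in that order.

U; U

In Kleene's strong three-valued logic K3: a -> a = U -> U = U  [~U | U]
a | (a -> a) = U | U = U
In Bochvar's internal three-valued logic: a -> a = U -> U = U  [any arg is the third value ⇒ result is the third value]
a | (a -> a) = U | U = U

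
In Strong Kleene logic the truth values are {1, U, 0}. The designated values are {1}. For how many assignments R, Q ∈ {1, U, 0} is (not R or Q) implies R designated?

3

Designated under: (R=1, Q=1); (R=1, Q=U); (R=1, Q=0).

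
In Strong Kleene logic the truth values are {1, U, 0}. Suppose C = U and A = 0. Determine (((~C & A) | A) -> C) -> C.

~C = ~U = U
~C & A = U & 0 = 0
(~C & A) | A = 0 | 0 = 0
((~C & A) | A) -> C = 0 -> U = 1  [~0 | U]
(((~C & A) | A) -> C) -> C = 1 -> U = U

U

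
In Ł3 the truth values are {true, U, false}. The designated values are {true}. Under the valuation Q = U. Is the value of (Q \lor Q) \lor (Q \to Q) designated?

Yes

Q \lor Q = U \lor U = U
Q \to Q = U \to U = true
(Q \lor Q) \lor (Q \to Q) = U \lor true = true
true ∈ {true}.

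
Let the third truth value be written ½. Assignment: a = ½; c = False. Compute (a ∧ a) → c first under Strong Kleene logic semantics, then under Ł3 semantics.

In Strong Kleene logic: a ∧ a = ½ ∧ ½ = ½
(a ∧ a) → c = ½ → False = ½
In Ł3: a ∧ a = ½ ∧ ½ = ½
(a ∧ a) → c = ½ → False = ½  [min(1, 1−½+0)]

½; ½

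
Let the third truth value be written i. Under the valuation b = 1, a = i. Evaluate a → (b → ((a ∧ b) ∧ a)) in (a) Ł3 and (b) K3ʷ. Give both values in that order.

1; i

In Ł3: a ∧ b = i ∧ 1 = i
(a ∧ b) ∧ a = i ∧ i = i
b → ((a ∧ b) ∧ a) = 1 → i = i  [min(1, 1−1+½)]
a → (b → ((a ∧ b) ∧ a)) = i → i = 1
In K3ʷ: a ∧ b = i ∧ 1 = i
(a ∧ b) ∧ a = i ∧ i = i
b → ((a ∧ b) ∧ a) = 1 → i = i
a → (b → ((a ∧ b) ∧ a)) = i → i = i
They differ because Ł3 and K3ʷ treat i differently under the binary connectives.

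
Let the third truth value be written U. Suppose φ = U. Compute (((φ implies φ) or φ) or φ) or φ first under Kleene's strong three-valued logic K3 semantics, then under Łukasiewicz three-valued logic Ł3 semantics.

U; T

In Kleene's strong three-valued logic K3: φ implies φ = U implies U = U
(φ implies φ) or φ = U or U = U
((φ implies φ) or φ) or φ = U or U = U
(((φ implies φ) or φ) or φ) or φ = U or U = U
In Łukasiewicz three-valued logic Ł3: φ implies φ = U implies U = T  [min(1, 1−½+½)]
(φ implies φ) or φ = T or U = T
((φ implies φ) or φ) or φ = T or U = T
(((φ implies φ) or φ) or φ) or φ = T or U = T
They differ because Kleene's strong three-valued logic K3 and Łukasiewicz three-valued logic Ł3 treat U differently under implication.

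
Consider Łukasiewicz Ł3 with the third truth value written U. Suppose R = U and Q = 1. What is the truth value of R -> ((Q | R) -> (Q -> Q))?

1

Q | R = 1 | U = 1
Q -> Q = 1 -> 1 = 1
(Q | R) -> (Q -> Q) = 1 -> 1 = 1
R -> ((Q | R) -> (Q -> Q)) = U -> 1 = 1  [min(1, 1−½+1)]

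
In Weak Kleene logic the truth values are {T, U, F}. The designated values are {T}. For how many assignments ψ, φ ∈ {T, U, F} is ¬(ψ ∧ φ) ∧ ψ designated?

1

Designated under: (ψ=T, φ=F).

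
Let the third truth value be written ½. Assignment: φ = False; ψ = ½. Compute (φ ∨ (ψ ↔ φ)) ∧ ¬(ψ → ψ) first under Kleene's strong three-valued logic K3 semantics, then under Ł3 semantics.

In Kleene's strong three-valued logic K3: ψ ↔ φ = ½ ↔ False = ½
φ ∨ (ψ ↔ φ) = False ∨ ½ = ½
ψ → ψ = ½ → ½ = ½
¬(ψ → ψ) = ¬½ = ½
(φ ∨ (ψ ↔ φ)) ∧ ¬(ψ → ψ) = ½ ∧ ½ = ½
In Ł3: ψ ↔ φ = ½ ↔ False = ½
φ ∨ (ψ ↔ φ) = False ∨ ½ = ½
ψ → ψ = ½ → ½ = True
¬(ψ → ψ) = ¬True = False
(φ ∨ (ψ ↔ φ)) ∧ ¬(ψ → ψ) = ½ ∧ False = False
They differ because Kleene's strong three-valued logic K3 and Ł3 treat ½ differently under implication.

½; False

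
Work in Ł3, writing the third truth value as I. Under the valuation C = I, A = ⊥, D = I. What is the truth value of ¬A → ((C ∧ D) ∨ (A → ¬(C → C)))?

⊤

¬A = ¬⊥ = ⊤
C ∧ D = I ∧ I = I
C → C = I → I = ⊤  [min(1, 1−½+½)]
¬(C → C) = ¬⊤ = ⊥
A → ¬(C → C) = ⊥ → ⊥ = ⊤
(C ∧ D) ∨ (A → ¬(C → C)) = I ∨ ⊤ = ⊤
¬A → ((C ∧ D) ∨ (A → ¬(C → C))) = ⊤ → ⊤ = ⊤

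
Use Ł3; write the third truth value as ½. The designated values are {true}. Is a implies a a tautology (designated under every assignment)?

Yes

Every assignment of a over {true, ½, false} gives a value in {true}.
In particular, with a=½: a implies a = true.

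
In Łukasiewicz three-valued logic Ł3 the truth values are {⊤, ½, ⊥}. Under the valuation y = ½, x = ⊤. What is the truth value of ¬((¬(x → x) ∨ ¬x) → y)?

⊥

x → x = ⊤ → ⊤ = ⊤
¬(x → x) = ¬⊤ = ⊥
¬x = ¬⊤ = ⊥
¬(x → x) ∨ ¬x = ⊥ ∨ ⊥ = ⊥
(¬(x → x) ∨ ¬x) → y = ⊥ → ½ = ⊤  [min(1, 1−0+½)]
¬((¬(x → x) ∨ ¬x) → y) = ¬⊤ = ⊥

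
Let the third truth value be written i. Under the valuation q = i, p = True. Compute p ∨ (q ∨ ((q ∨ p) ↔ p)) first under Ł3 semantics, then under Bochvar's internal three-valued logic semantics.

In Ł3: q ∨ p = i ∨ True = True
(q ∨ p) ↔ p = True ↔ True = True
q ∨ ((q ∨ p) ↔ p) = i ∨ True = True
p ∨ (q ∨ ((q ∨ p) ↔ p)) = True ∨ True = True
In Bochvar's internal three-valued logic: q ∨ p = i ∨ True = i
(q ∨ p) ↔ p = i ↔ True = i
q ∨ ((q ∨ p) ↔ p) = i ∨ i = i
p ∨ (q ∨ ((q ∨ p) ↔ p)) = True ∨ i = i
They differ because Ł3 and Bochvar's internal three-valued logic treat i differently under the binary connectives.

True; i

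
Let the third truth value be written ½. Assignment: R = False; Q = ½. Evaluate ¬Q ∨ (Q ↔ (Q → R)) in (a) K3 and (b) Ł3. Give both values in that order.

½; True

In K3: ¬Q = ¬½ = ½
Q → R = ½ → False = ½
Q ↔ (Q → R) = ½ ↔ ½ = ½
¬Q ∨ (Q ↔ (Q → R)) = ½ ∨ ½ = ½
In Ł3: ¬Q = ¬½ = ½
Q → R = ½ → False = ½
Q ↔ (Q → R) = ½ ↔ ½ = True
¬Q ∨ (Q ↔ (Q → R)) = ½ ∨ True = True
They differ because K3 and Ł3 treat ½ differently under implication.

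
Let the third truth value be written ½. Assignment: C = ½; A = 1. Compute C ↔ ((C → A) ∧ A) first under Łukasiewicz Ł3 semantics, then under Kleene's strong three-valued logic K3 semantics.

½; ½

In Łukasiewicz Ł3: C → A = ½ → 1 = 1
(C → A) ∧ A = 1 ∧ 1 = 1
C ↔ ((C → A) ∧ A) = ½ ↔ 1 = ½
In Kleene's strong three-valued logic K3: C → A = ½ → 1 = 1  [¬½ ∨ 1]
(C → A) ∧ A = 1 ∧ 1 = 1
C ↔ ((C → A) ∧ A) = ½ ↔ 1 = ½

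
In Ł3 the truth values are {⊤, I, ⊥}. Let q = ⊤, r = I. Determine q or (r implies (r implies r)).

r implies r = I implies I = ⊤
r implies (r implies r) = I implies ⊤ = ⊤
q or (r implies (r implies r)) = ⊤ or ⊤ = ⊤

⊤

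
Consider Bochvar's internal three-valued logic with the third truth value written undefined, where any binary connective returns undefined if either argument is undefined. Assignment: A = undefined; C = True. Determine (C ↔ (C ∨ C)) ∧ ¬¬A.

undefined

C ∨ C = True ∨ True = True
C ↔ (C ∨ C) = True ↔ True = True
¬A = ¬undefined = undefined
¬¬A = ¬undefined = undefined
(C ↔ (C ∨ C)) ∧ ¬¬A = True ∧ undefined = undefined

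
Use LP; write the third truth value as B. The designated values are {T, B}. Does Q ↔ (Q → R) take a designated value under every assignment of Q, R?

Countermodel: Q=T, R=F gives F, which is not designated.

No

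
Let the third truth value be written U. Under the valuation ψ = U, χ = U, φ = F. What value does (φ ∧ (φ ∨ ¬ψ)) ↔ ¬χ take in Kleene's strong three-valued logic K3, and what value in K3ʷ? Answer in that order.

In Kleene's strong three-valued logic K3: ¬ψ = ¬U = U
φ ∨ ¬ψ = F ∨ U = U
φ ∧ (φ ∨ ¬ψ) = F ∧ U = F
¬χ = ¬U = U
(φ ∧ (φ ∨ ¬ψ)) ↔ ¬χ = F ↔ U = U
In K3ʷ: ¬ψ = ¬U = U
φ ∨ ¬ψ = F ∨ U = U
φ ∧ (φ ∨ ¬ψ) = F ∧ U = U
¬χ = ¬U = U
(φ ∧ (φ ∨ ¬ψ)) ↔ ¬χ = U ↔ U = U

U; U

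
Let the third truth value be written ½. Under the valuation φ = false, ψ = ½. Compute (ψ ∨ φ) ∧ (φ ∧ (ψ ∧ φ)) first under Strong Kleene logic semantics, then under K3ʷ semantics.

false; ½

In Strong Kleene logic: ψ ∨ φ = ½ ∨ false = ½
ψ ∧ φ = ½ ∧ false = false
φ ∧ (ψ ∧ φ) = false ∧ false = false
(ψ ∨ φ) ∧ (φ ∧ (ψ ∧ φ)) = ½ ∧ false = false
In K3ʷ: ψ ∨ φ = ½ ∨ false = ½
ψ ∧ φ = ½ ∧ false = ½
φ ∧ (ψ ∧ φ) = false ∧ ½ = ½
(ψ ∨ φ) ∧ (φ ∧ (ψ ∧ φ)) = ½ ∧ ½ = ½
They differ because Strong Kleene logic and K3ʷ treat ½ differently under the binary connectives.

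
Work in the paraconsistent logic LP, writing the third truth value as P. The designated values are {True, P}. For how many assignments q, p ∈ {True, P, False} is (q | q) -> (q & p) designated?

Of the 9 assignments, 8 give a value in {True, P}.

8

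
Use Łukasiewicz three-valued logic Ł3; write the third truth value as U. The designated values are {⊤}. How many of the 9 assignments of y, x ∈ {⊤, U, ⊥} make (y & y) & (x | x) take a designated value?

Designated under: (y=⊤, x=⊤).

1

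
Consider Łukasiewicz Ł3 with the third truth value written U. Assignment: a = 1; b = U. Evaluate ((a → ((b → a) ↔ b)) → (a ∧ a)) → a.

1

b → a = U → 1 = 1  [min(1, 1−½+1)]
(b → a) ↔ b = 1 ↔ U = U
a → ((b → a) ↔ b) = 1 → U = U
a ∧ a = 1 ∧ 1 = 1
(a → ((b → a) ↔ b)) → (a ∧ a) = U → 1 = 1
((a → ((b → a) ↔ b)) → (a ∧ a)) → a = 1 → 1 = 1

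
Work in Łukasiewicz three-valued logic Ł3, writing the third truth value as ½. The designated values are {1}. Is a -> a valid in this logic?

Every assignment of a over {1, ½, 0} gives a value in {1}.
In particular, with a=½: a -> a = 1.

Yes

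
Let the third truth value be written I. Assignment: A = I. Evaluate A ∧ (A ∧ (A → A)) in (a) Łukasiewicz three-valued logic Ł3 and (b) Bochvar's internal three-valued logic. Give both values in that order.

I; I

In Łukasiewicz three-valued logic Ł3: A → A = I → I = 1
A ∧ (A → A) = I ∧ 1 = I
A ∧ (A ∧ (A → A)) = I ∧ I = I
In Bochvar's internal three-valued logic: A → A = I → I = I
A ∧ (A → A) = I ∧ I = I
A ∧ (A ∧ (A → A)) = I ∧ I = I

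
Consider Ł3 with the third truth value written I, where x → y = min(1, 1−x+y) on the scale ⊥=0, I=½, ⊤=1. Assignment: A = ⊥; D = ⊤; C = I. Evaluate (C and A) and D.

C and A = I and ⊥ = ⊥
(C and A) and D = ⊥ and ⊤ = ⊥

⊥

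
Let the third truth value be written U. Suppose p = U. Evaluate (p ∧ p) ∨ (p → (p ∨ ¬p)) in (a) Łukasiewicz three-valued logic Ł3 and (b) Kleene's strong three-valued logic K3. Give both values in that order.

In Łukasiewicz three-valued logic Ł3: p ∧ p = U ∧ U = U
¬p = ¬U = U
p ∨ ¬p = U ∨ U = U
p → (p ∨ ¬p) = U → U = T  [min(1, 1−½+½)]
(p ∧ p) ∨ (p → (p ∨ ¬p)) = U ∨ T = T
In Kleene's strong three-valued logic K3: p ∧ p = U ∧ U = U
¬p = ¬U = U
p ∨ ¬p = U ∨ U = U
p → (p ∨ ¬p) = U → U = U  [¬U ∨ U]
(p ∧ p) ∨ (p → (p ∨ ¬p)) = U ∨ U = U
They differ because Łukasiewicz three-valued logic Ł3 and Kleene's strong three-valued logic K3 treat U differently under implication.

T; U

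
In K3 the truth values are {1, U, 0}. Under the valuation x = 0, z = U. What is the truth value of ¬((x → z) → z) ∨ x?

U

x → z = 0 → U = 1  [¬0 ∨ U]
(x → z) → z = 1 → U = U
¬((x → z) → z) = ¬U = U
¬((x → z) → z) ∨ x = U ∨ 0 = U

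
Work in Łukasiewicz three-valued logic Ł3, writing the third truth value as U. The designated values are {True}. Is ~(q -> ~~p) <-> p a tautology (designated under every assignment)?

Countermodel: q=True, p=True gives False, which is not designated.

No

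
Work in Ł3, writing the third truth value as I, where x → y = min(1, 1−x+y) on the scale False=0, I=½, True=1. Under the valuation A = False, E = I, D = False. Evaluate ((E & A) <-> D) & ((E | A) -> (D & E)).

I

E & A = I & False = False
(E & A) <-> D = False <-> False = True
E | A = I | False = I
D & E = False & I = False
(E | A) -> (D & E) = I -> False = I
((E & A) <-> D) & ((E | A) -> (D & E)) = True & I = I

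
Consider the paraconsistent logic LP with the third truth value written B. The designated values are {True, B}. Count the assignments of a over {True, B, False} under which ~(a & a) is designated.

a=True: False ·
a=B: B ✓
a=False: True ✓

2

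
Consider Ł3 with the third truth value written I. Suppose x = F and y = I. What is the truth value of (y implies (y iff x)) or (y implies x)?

T

y iff x = I iff F = I  [1 − |½−0|]
y implies (y iff x) = I implies I = T
y implies x = I implies F = I
(y implies (y iff x)) or (y implies x) = T or I = T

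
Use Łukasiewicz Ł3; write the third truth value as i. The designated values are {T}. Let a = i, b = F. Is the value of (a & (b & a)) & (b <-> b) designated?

b & a = F & i = F
a & (b & a) = i & F = F
b <-> b = F <-> F = T
(a & (b & a)) & (b <-> b) = F & T = F
F ∉ {T}.

No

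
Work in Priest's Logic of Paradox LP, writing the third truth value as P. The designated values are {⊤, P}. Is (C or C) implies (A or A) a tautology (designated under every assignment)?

No

Countermodel: C=⊤, A=⊥ gives ⊥, which is not designated.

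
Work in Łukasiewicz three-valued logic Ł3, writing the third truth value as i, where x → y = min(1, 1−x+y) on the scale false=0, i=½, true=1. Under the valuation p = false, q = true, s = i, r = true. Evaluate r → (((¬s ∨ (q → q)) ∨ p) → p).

¬s = ¬i = i
q → q = true → true = true
¬s ∨ (q → q) = i ∨ true = true
(¬s ∨ (q → q)) ∨ p = true ∨ false = true
((¬s ∨ (q → q)) ∨ p) → p = true → false = false
r → (((¬s ∨ (q → q)) ∨ p) → p) = true → false = false

false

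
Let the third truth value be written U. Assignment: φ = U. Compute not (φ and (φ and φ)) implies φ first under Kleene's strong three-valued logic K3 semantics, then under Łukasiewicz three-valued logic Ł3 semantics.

U; true

In Kleene's strong three-valued logic K3: φ and φ = U and U = U
φ and (φ and φ) = U and U = U
not (φ and (φ and φ)) = not U = U
not (φ and (φ and φ)) implies φ = U implies U = U  [not U or U]
In Łukasiewicz three-valued logic Ł3: φ and φ = U and U = U
φ and (φ and φ) = U and U = U
not (φ and (φ and φ)) = not U = U
not (φ and (φ and φ)) implies φ = U implies U = true  [min(1, 1−½+½)]
They differ because Kleene's strong three-valued logic K3 and Łukasiewicz three-valued logic Ł3 treat U differently under implication.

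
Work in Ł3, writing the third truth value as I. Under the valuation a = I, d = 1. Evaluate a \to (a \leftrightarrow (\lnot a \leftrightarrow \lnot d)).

\lnot a = \lnot I = I
\lnot d = \lnot 1 = 0
\lnot a \leftrightarrow \lnot d = I \leftrightarrow 0 = I  [1 − |½−0|]
a \leftrightarrow (\lnot a \leftrightarrow \lnot d) = I \leftrightarrow I = 1
a \to (a \leftrightarrow (\lnot a \leftrightarrow \lnot d)) = I \to 1 = 1

1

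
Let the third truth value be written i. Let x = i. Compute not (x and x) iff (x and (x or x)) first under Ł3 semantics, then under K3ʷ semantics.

true; i

In Ł3: x and x = i and i = i
not (x and x) = not i = i
x or x = i or i = i
x and (x or x) = i and i = i
not (x and x) iff (x and (x or x)) = i iff i = true
In K3ʷ: x and x = i and i = i
not (x and x) = not i = i
x or x = i or i = i
x and (x or x) = i and i = i
not (x and x) iff (x and (x or x)) = i iff i = i
They differ because Ł3 and K3ʷ treat i differently under the binary connectives.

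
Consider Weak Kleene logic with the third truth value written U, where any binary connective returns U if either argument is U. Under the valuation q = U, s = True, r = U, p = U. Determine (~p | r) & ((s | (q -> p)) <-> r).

~p = ~U = U
~p | r = U | U = U
q -> p = U -> U = U  [any arg is the third value ⇒ result is the third value]
s | (q -> p) = True | U = U
(s | (q -> p)) <-> r = U <-> U = U
(~p | r) & ((s | (q -> p)) <-> r) = U & U = U

U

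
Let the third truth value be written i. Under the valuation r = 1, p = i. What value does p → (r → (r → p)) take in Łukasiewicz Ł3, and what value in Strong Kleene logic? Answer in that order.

In Łukasiewicz Ł3: r → p = 1 → i = i  [min(1, 1−1+½)]
r → (r → p) = 1 → i = i
p → (r → (r → p)) = i → i = 1
In Strong Kleene logic: r → p = 1 → i = i  [¬1 ∨ i]
r → (r → p) = 1 → i = i
p → (r → (r → p)) = i → i = i
They differ because Łukasiewicz Ł3 and Strong Kleene logic treat i differently under implication.

1; i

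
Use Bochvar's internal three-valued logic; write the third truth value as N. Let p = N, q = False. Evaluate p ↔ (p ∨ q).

N

p ∨ q = N ∨ False = N
p ↔ (p ∨ q) = N ↔ N = N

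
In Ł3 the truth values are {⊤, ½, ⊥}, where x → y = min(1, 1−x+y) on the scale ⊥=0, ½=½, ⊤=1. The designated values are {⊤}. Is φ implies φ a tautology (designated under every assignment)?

Yes

Every assignment of φ over {⊤, ½, ⊥} gives a value in {⊤}.
In particular, with φ=½: φ implies φ = ⊤.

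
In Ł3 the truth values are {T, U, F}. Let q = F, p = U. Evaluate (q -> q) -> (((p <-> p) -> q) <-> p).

q -> q = F -> F = T
p <-> p = U <-> U = T  [1 − |½−½|]
(p <-> p) -> q = T -> F = F
((p <-> p) -> q) <-> p = F <-> U = U
(q -> q) -> (((p <-> p) -> q) <-> p) = T -> U = U

U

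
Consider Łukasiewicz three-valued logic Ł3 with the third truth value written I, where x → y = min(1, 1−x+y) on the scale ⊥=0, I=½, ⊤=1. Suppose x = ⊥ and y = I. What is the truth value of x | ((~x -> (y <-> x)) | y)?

~x = ~⊥ = ⊤
y <-> x = I <-> ⊥ = I
~x -> (y <-> x) = ⊤ -> I = I
(~x -> (y <-> x)) | y = I | I = I
x | ((~x -> (y <-> x)) | y) = ⊥ | I = I

I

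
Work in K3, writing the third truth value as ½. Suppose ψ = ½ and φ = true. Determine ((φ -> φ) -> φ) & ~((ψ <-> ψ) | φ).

φ -> φ = true -> true = true
(φ -> φ) -> φ = true -> true = true
ψ <-> ψ = ½ <-> ½ = ½
(ψ <-> ψ) | φ = ½ | true = true
~((ψ <-> ψ) | φ) = ~true = false
((φ -> φ) -> φ) & ~((ψ <-> ψ) | φ) = true & false = false

false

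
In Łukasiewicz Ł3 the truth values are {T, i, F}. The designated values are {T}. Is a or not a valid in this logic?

Countermodel: a=i gives i, which is not designated.

No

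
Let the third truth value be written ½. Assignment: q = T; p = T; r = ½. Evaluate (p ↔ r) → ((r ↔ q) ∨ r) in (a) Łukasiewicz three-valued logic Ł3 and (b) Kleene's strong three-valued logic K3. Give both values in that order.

In Łukasiewicz three-valued logic Ł3: p ↔ r = T ↔ ½ = ½  [1 − |1−½|]
r ↔ q = ½ ↔ T = ½
(r ↔ q) ∨ r = ½ ∨ ½ = ½
(p ↔ r) → ((r ↔ q) ∨ r) = ½ → ½ = T
In Kleene's strong three-valued logic K3: p ↔ r = T ↔ ½ = ½
r ↔ q = ½ ↔ T = ½
(r ↔ q) ∨ r = ½ ∨ ½ = ½
(p ↔ r) → ((r ↔ q) ∨ r) = ½ → ½ = ½  [¬½ ∨ ½]
They differ because Łukasiewicz three-valued logic Ł3 and Kleene's strong three-valued logic K3 treat ½ differently under implication.

T; ½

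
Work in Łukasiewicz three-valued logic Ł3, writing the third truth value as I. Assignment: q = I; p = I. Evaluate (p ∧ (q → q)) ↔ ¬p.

True

q → q = I → I = True
p ∧ (q → q) = I ∧ True = I
¬p = ¬I = I
(p ∧ (q → q)) ↔ ¬p = I ↔ I = True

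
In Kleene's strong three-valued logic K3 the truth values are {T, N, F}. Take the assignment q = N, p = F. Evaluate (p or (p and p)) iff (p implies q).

p and p = F and F = F
p or (p and p) = F or F = F
p implies q = F implies N = T  [not F or N]
(p or (p and p)) iff (p implies q) = F iff T = F

F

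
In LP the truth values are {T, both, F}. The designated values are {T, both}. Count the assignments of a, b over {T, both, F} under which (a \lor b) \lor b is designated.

Of the 9 assignments, 8 give a value in {T, both}.

8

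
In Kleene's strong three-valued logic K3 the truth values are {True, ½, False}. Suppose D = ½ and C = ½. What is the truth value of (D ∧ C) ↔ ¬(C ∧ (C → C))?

½

D ∧ C = ½ ∧ ½ = ½
C → C = ½ → ½ = ½  [¬½ ∨ ½]
C ∧ (C → C) = ½ ∧ ½ = ½
¬(C ∧ (C → C)) = ¬½ = ½
(D ∧ C) ↔ ¬(C ∧ (C → C)) = ½ ↔ ½ = ½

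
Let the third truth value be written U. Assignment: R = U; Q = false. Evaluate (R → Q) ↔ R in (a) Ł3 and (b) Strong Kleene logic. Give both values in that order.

true; U

In Ł3: R → Q = U → false = U  [min(1, 1−½+0)]
(R → Q) ↔ R = U ↔ U = true
In Strong Kleene logic: R → Q = U → false = U  [¬U ∨ false]
(R → Q) ↔ R = U ↔ U = U
They differ because Ł3 and Strong Kleene logic treat U differently under implication.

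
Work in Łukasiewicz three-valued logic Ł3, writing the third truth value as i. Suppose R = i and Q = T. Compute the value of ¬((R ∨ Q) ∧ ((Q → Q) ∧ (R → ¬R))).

F

R ∨ Q = i ∨ T = T
Q → Q = T → T = T
¬R = ¬i = i
R → ¬R = i → i = T  [min(1, 1−½+½)]
(Q → Q) ∧ (R → ¬R) = T ∧ T = T
(R ∨ Q) ∧ ((Q → Q) ∧ (R → ¬R)) = T ∧ T = T
¬((R ∨ Q) ∧ ((Q → Q) ∧ (R → ¬R))) = ¬T = F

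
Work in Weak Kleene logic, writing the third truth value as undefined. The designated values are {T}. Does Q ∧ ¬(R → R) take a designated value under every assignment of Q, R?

No

Countermodel: Q=T, R=T gives F, which is not designated.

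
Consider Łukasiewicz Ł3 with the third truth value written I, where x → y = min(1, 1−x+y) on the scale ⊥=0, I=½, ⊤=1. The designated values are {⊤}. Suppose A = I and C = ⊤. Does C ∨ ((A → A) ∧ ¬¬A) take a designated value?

Yes

A → A = I → I = ⊤  [min(1, 1−½+½)]
¬A = ¬I = I
¬¬A = ¬I = I
(A → A) ∧ ¬¬A = ⊤ ∧ I = I
C ∨ ((A → A) ∧ ¬¬A) = ⊤ ∨ I = ⊤
⊤ ∈ {⊤}.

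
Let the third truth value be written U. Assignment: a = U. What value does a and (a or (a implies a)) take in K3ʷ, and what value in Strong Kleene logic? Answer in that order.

U; U

In K3ʷ: a implies a = U implies U = U
a or (a implies a) = U or U = U
a and (a or (a implies a)) = U and U = U
In Strong Kleene logic: a implies a = U implies U = U  [not U or U]
a or (a implies a) = U or U = U
a and (a or (a implies a)) = U and U = U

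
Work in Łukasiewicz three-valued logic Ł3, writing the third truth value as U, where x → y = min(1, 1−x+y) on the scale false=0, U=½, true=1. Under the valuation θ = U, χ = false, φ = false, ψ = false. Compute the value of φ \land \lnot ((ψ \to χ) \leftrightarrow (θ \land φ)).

false

ψ \to χ = false \to false = true
θ \land φ = U \land false = false
(ψ \to χ) \leftrightarrow (θ \land φ) = true \leftrightarrow false = false
\lnot ((ψ \to χ) \leftrightarrow (θ \land φ)) = \lnot false = true
φ \land \lnot ((ψ \to χ) \leftrightarrow (θ \land φ)) = false \land true = false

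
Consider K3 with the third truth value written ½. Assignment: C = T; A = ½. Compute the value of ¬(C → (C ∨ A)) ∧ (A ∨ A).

C ∨ A = T ∨ ½ = T
C → (C ∨ A) = T → T = T
¬(C → (C ∨ A)) = ¬T = F
A ∨ A = ½ ∨ ½ = ½
¬(C → (C ∨ A)) ∧ (A ∨ A) = F ∧ ½ = F

F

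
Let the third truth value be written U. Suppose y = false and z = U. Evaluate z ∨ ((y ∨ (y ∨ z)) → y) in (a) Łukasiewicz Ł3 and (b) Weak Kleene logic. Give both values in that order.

In Łukasiewicz Ł3: y ∨ z = false ∨ U = U
y ∨ (y ∨ z) = false ∨ U = U
(y ∨ (y ∨ z)) → y = U → false = U
z ∨ ((y ∨ (y ∨ z)) → y) = U ∨ U = U
In Weak Kleene logic: y ∨ z = false ∨ U = U
y ∨ (y ∨ z) = false ∨ U = U
(y ∨ (y ∨ z)) → y = U → false = U  [any arg is the third value ⇒ result is the third value]
z ∨ ((y ∨ (y ∨ z)) → y) = U ∨ U = U

U; U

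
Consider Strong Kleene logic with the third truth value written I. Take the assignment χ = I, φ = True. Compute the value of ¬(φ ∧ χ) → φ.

True

φ ∧ χ = True ∧ I = I
¬(φ ∧ χ) = ¬I = I
¬(φ ∧ χ) → φ = I → True = True  [¬I ∨ True]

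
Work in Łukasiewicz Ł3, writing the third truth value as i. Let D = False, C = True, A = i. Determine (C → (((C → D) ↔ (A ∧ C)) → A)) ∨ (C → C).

True

C → D = True → False = False
A ∧ C = i ∧ True = i
(C → D) ↔ (A ∧ C) = False ↔ i = i
((C → D) ↔ (A ∧ C)) → A = i → i = True
C → (((C → D) ↔ (A ∧ C)) → A) = True → True = True
C → C = True → True = True
(C → (((C → D) ↔ (A ∧ C)) → A)) ∨ (C → C) = True ∨ True = True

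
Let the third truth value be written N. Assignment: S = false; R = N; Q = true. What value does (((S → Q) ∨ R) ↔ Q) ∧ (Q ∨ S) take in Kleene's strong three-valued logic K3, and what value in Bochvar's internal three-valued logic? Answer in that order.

In Kleene's strong three-valued logic K3: S → Q = false → true = true
(S → Q) ∨ R = true ∨ N = true
((S → Q) ∨ R) ↔ Q = true ↔ true = true
Q ∨ S = true ∨ false = true
(((S → Q) ∨ R) ↔ Q) ∧ (Q ∨ S) = true ∧ true = true
In Bochvar's internal three-valued logic: S → Q = false → true = true
(S → Q) ∨ R = true ∨ N = N
((S → Q) ∨ R) ↔ Q = N ↔ true = N
Q ∨ S = true ∨ false = true
(((S → Q) ∨ R) ↔ Q) ∧ (Q ∨ S) = N ∧ true = N
They differ because Kleene's strong three-valued logic K3 and Bochvar's internal three-valued logic treat N differently under the binary connectives.

true; N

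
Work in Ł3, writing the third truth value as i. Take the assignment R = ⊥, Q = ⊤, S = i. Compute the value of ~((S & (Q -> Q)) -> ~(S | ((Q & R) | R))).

⊥

Q -> Q = ⊤ -> ⊤ = ⊤
S & (Q -> Q) = i & ⊤ = i
Q & R = ⊤ & ⊥ = ⊥
(Q & R) | R = ⊥ | ⊥ = ⊥
S | ((Q & R) | R) = i | ⊥ = i
~(S | ((Q & R) | R)) = ~i = i
(S & (Q -> Q)) -> ~(S | ((Q & R) | R)) = i -> i = ⊤  [min(1, 1−½+½)]
~((S & (Q -> Q)) -> ~(S | ((Q & R) | R))) = ~⊤ = ⊥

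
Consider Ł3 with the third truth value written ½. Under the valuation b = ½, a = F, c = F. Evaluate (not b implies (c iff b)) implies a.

not b = not ½ = ½
c iff b = F iff ½ = ½  [1 − |0−½|]
not b implies (c iff b) = ½ implies ½ = T
(not b implies (c iff b)) implies a = T implies F = F

F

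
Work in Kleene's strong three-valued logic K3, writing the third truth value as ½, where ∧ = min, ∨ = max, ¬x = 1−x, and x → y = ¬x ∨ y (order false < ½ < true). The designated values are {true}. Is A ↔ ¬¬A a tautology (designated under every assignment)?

Countermodel: A=½ gives ½, which is not designated.

No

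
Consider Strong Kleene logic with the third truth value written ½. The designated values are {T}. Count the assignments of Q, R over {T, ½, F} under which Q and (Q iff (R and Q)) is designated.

Designated under: (Q=T, R=T).

1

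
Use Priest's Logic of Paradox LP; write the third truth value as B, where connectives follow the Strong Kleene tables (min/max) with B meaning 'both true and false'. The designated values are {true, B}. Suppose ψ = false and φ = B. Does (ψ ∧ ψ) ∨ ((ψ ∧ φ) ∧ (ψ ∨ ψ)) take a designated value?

ψ ∧ ψ = false ∧ false = false
ψ ∧ φ = false ∧ B = false
ψ ∨ ψ = false ∨ false = false
(ψ ∧ φ) ∧ (ψ ∨ ψ) = false ∧ false = false
(ψ ∧ ψ) ∨ ((ψ ∧ φ) ∧ (ψ ∨ ψ)) = false ∨ false = false
false ∉ {true, B}.

No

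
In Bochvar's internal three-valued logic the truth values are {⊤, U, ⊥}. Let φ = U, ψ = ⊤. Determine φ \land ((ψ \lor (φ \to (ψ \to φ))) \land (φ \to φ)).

ψ \to φ = ⊤ \to U = U  [any arg is the third value ⇒ result is the third value]
φ \to (ψ \to φ) = U \to U = U
ψ \lor (φ \to (ψ \to φ)) = ⊤ \lor U = U
φ \to φ = U \to U = U
(ψ \lor (φ \to (ψ \to φ))) \land (φ \to φ) = U \land U = U
φ \land ((ψ \lor (φ \to (ψ \to φ))) \land (φ \to φ)) = U \land U = U

U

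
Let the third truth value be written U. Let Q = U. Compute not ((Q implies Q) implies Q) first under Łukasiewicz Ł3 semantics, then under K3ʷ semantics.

In Łukasiewicz Ł3: Q implies Q = U implies U = True  [min(1, 1−½+½)]
(Q implies Q) implies Q = True implies U = U
not ((Q implies Q) implies Q) = not U = U
In K3ʷ: Q implies Q = U implies U = U  [any arg is the third value ⇒ result is the third value]
(Q implies Q) implies Q = U implies U = U
not ((Q implies Q) implies Q) = not U = U

U; U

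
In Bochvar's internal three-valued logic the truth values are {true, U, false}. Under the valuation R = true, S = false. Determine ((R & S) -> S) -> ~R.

false

R & S = true & false = false
(R & S) -> S = false -> false = true
~R = ~true = false
((R & S) -> S) -> ~R = true -> false = false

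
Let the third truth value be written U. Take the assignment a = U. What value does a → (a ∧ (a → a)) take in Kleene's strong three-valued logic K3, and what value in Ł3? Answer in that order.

In Kleene's strong three-valued logic K3: a → a = U → U = U  [¬U ∨ U]
a ∧ (a → a) = U ∧ U = U
a → (a ∧ (a → a)) = U → U = U
In Ł3: a → a = U → U = T
a ∧ (a → a) = U ∧ T = U
a → (a ∧ (a → a)) = U → U = T
They differ because Kleene's strong three-valued logic K3 and Ł3 treat U differently under implication.

U; T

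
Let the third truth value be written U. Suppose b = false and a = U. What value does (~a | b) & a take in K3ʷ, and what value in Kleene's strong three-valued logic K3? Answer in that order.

U; U

In K3ʷ: ~a = ~U = U
~a | b = U | false = U
(~a | b) & a = U & U = U
In Kleene's strong three-valued logic K3: ~a = ~U = U
~a | b = U | false = U
(~a | b) & a = U & U = U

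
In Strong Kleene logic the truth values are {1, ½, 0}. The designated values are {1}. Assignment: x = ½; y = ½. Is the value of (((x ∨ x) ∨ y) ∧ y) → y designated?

x ∨ x = ½ ∨ ½ = ½
(x ∨ x) ∨ y = ½ ∨ ½ = ½
((x ∨ x) ∨ y) ∧ y = ½ ∧ ½ = ½
(((x ∨ x) ∨ y) ∧ y) → y = ½ → ½ = ½
½ ∉ {1}.

No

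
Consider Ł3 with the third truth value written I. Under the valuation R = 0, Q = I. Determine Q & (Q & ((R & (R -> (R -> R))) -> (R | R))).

I

R -> R = 0 -> 0 = 1
R -> (R -> R) = 0 -> 1 = 1
R & (R -> (R -> R)) = 0 & 1 = 0
R | R = 0 | 0 = 0
(R & (R -> (R -> R))) -> (R | R) = 0 -> 0 = 1
Q & ((R & (R -> (R -> R))) -> (R | R)) = I & 1 = I
Q & (Q & ((R & (R -> (R -> R))) -> (R | R))) = I & I = I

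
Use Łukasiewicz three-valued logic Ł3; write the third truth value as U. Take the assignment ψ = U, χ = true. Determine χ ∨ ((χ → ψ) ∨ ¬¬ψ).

χ → ψ = true → U = U  [min(1, 1−1+½)]
¬ψ = ¬U = U
¬¬ψ = ¬U = U
(χ → ψ) ∨ ¬¬ψ = U ∨ U = U
χ ∨ ((χ → ψ) ∨ ¬¬ψ) = true ∨ U = true

true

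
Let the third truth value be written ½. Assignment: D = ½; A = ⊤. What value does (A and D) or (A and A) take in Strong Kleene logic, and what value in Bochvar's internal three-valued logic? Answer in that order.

In Strong Kleene logic: A and D = ⊤ and ½ = ½
A and A = ⊤ and ⊤ = ⊤
(A and D) or (A and A) = ½ or ⊤ = ⊤
In Bochvar's internal three-valued logic: A and D = ⊤ and ½ = ½
A and A = ⊤ and ⊤ = ⊤
(A and D) or (A and A) = ½ or ⊤ = ½
They differ because Strong Kleene logic and Bochvar's internal three-valued logic treat ½ differently under the binary connectives.

⊤; ½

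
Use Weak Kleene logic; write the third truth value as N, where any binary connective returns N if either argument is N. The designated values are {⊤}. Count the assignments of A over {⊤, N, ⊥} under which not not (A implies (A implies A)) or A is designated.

A=⊤: ⊤ ✓
A=N: N ·
A=⊥: ⊤ ✓

2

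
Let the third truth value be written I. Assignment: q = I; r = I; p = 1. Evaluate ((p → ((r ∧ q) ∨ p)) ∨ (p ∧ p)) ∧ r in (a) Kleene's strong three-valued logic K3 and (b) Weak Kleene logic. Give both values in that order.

In Kleene's strong three-valued logic K3: r ∧ q = I ∧ I = I
(r ∧ q) ∨ p = I ∨ 1 = 1
p → ((r ∧ q) ∨ p) = 1 → 1 = 1
p ∧ p = 1 ∧ 1 = 1
(p → ((r ∧ q) ∨ p)) ∨ (p ∧ p) = 1 ∨ 1 = 1
((p → ((r ∧ q) ∨ p)) ∨ (p ∧ p)) ∧ r = 1 ∧ I = I
In Weak Kleene logic: r ∧ q = I ∧ I = I
(r ∧ q) ∨ p = I ∨ 1 = I
p → ((r ∧ q) ∨ p) = 1 → I = I  [any arg is the third value ⇒ result is the third value]
p ∧ p = 1 ∧ 1 = 1
(p → ((r ∧ q) ∨ p)) ∨ (p ∧ p) = I ∨ 1 = I
((p → ((r ∧ q) ∨ p)) ∨ (p ∧ p)) ∧ r = I ∧ I = I

I; I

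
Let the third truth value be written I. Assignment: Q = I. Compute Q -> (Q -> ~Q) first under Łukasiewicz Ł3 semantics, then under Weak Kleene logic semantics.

In Łukasiewicz Ł3: ~Q = ~I = I
Q -> ~Q = I -> I = 1  [min(1, 1−½+½)]
Q -> (Q -> ~Q) = I -> 1 = 1
In Weak Kleene logic: ~Q = ~I = I
Q -> ~Q = I -> I = I
Q -> (Q -> ~Q) = I -> I = I
They differ because Łukasiewicz Ł3 and Weak Kleene logic treat I differently under the binary connectives.

1; I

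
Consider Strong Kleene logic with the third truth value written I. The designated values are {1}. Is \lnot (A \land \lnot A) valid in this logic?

No

Countermodel: A=I gives I, which is not designated.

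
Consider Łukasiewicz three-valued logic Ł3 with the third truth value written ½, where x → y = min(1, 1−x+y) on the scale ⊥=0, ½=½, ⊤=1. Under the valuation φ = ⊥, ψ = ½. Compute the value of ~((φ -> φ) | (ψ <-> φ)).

φ -> φ = ⊥ -> ⊥ = ⊤
ψ <-> φ = ½ <-> ⊥ = ½
(φ -> φ) | (ψ <-> φ) = ⊤ | ½ = ⊤
~((φ -> φ) | (ψ <-> φ)) = ~⊤ = ⊥

⊥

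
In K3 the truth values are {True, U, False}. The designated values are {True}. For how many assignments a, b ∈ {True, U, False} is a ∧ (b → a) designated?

3

Designated under: (a=True, b=True); (a=True, b=U); (a=True, b=False).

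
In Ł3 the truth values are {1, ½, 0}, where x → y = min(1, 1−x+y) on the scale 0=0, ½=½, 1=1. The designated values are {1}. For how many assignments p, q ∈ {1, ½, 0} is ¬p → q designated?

6

Of the 9 assignments, 6 give a value in {1}.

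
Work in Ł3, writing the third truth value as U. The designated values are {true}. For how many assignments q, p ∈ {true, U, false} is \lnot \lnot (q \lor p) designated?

Of the 9 assignments, 5 give a value in {true}.

5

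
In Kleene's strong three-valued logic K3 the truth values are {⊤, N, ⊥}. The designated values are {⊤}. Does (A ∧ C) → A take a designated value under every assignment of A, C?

Countermodel: A=N, C=⊤ gives N, which is not designated.

No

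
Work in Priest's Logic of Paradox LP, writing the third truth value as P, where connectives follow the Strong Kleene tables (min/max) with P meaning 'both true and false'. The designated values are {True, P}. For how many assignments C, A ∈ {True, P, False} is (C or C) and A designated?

Designated under: (C=True, A=True); (C=True, A=P); (C=P, A=True); (C=P, A=P).

4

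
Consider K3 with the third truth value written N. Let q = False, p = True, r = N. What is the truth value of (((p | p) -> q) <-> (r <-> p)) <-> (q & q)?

p | p = True | True = True
(p | p) -> q = True -> False = False
r <-> p = N <-> True = N
((p | p) -> q) <-> (r <-> p) = False <-> N = N
q & q = False & False = False
(((p | p) -> q) <-> (r <-> p)) <-> (q & q) = N <-> False = N

N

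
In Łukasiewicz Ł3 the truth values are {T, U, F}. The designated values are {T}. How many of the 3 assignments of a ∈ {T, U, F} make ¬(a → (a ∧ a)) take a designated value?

0

a=T: F ·
a=U: F ·
a=F: F ·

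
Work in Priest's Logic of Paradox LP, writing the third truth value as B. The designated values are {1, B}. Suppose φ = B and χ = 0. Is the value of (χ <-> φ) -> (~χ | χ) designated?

Yes

χ <-> φ = 0 <-> B = B
~χ = ~0 = 1
~χ | χ = 1 | 0 = 1
(χ <-> φ) -> (~χ | χ) = B -> 1 = 1  [~B | 1]
1 ∈ {1, B}.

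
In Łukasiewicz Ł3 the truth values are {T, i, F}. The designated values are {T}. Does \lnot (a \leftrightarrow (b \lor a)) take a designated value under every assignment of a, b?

No

Countermodel: a=T, b=T gives F, which is not designated.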